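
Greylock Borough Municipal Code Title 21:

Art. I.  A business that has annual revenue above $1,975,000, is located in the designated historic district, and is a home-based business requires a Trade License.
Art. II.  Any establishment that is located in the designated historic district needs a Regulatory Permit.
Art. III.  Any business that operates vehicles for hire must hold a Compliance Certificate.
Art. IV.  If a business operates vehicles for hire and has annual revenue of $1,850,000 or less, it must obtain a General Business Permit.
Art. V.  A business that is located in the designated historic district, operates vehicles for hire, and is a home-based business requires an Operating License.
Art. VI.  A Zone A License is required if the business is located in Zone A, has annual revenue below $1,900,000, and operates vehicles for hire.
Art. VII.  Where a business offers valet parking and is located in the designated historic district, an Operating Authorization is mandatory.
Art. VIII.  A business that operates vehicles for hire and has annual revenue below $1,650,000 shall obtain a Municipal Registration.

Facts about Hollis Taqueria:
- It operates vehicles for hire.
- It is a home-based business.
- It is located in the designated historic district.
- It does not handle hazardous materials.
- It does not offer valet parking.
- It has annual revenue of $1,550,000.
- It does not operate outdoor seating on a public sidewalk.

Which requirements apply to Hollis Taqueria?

Art. I. revenue $1,550,000 ≤ $1,975,000; is located in the designated historic district; is a home-based business → Trade License not required.
Art. II. is located in the designated historic district → Regulatory Permit required.
Art. III. operates vehicles for hire → Compliance Certificate required.
Art. IV. operates vehicles for hire; revenue $1,550,000 ≤ $1,850,000 → General Business Permit required.
Art. V. is located in the designated historic district; operates vehicles for hire; is a home-based business → Operating License required.
Art. VI. is located in the designated historic district (not: is located in Zone A); revenue $1,550,000 < $1,900,000; operates vehicles for hire → Zone A License not required.
Art. VII. does not offer valet parking; is located in the designated historic district → Operating Authorization not required.
Art. VIII. operates vehicles for hire; revenue $1,550,000 < $1,650,000 → Municipal Registration required.

Compliance Certificate, General Business Permit, Municipal Registration, Operating License, Regulatory Permit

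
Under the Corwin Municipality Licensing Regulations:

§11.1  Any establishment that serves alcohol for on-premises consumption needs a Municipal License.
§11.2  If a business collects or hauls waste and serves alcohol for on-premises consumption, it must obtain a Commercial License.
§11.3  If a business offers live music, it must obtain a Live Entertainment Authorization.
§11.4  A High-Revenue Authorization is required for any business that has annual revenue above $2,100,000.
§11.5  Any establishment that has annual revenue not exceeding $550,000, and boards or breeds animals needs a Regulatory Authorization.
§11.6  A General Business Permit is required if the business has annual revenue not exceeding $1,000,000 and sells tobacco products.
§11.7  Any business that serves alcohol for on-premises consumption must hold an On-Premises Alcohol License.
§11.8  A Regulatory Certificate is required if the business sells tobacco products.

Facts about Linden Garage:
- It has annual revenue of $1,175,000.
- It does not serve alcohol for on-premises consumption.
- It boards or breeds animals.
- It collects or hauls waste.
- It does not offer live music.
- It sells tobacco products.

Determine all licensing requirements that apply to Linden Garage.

§11.1 does not serve alcohol for on-premises consumption → Municipal License not required.
§11.2 collects or hauls waste; does not serve alcohol for on-premises consumption → Commercial License not required.
§11.3 does not offer live music → Live Entertainment Authorization not required.
§11.4 revenue $1,175,000 ≤ $2,100,000 → High-Revenue Authorization not required.
§11.5 revenue $1,175,000 > $550,000; boards or breeds animals → Regulatory Authorization not required.
§11.6 revenue $1,175,000 > $1,000,000; sells tobacco products → General Business Permit not required.
§11.7 does not serve alcohol for on-premises consumption → On-Premises Alcohol License not required.
§11.8 sells tobacco products → Regulatory Certificate required.

Regulatory Certificate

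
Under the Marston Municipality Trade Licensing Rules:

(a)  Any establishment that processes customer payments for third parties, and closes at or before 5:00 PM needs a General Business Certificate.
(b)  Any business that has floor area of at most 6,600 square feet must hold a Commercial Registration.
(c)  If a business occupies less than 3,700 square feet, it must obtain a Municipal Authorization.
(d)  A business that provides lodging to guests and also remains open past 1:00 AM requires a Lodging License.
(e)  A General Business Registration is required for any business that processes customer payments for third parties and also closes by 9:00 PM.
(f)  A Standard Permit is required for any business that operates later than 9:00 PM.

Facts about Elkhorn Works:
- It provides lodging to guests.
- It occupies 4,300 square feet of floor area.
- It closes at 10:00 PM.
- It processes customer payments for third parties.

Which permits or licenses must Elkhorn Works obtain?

(a) processes customer payments for third parties; closes 10:00 PM, after 5:00 PM → General Business Certificate not required.
(b) floor area 4,300 square feet ≤ 6,600 square feet → Commercial Registration required.
(c) floor area 4,300 square feet ≥ 3,700 square feet → Municipal Authorization not required.
(d) provides lodging to guests; closes 10:00 PM, at/before 1:00 AM → Lodging License not required.
(e) processes customer payments for third parties; closes 10:00 PM, after 9:00 PM → General Business Registration not required.
(f) closes 10:00 PM, after 9:00 PM → Standard Permit required.

Commercial Registration, Standard Permit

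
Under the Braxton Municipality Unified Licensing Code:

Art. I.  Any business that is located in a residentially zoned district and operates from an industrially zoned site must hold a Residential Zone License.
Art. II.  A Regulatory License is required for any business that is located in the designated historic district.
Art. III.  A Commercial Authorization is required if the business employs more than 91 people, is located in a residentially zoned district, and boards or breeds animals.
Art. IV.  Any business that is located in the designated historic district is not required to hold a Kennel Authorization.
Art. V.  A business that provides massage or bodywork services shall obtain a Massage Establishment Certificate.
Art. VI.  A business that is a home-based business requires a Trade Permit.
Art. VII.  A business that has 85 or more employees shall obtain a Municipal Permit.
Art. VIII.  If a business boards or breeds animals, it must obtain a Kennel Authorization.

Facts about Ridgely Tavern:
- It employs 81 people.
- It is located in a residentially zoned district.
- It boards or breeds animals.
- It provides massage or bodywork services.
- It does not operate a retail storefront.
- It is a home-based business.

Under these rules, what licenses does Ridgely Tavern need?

Kennel Authorization, Massage Establishment Certificate, Trade Permit

Art. I. is located in a residentially zoned district; is a home-based business (not: operates from an industrially zoned site) → Residential Zone License not required.
Art. II. is located in a residentially zoned district (not: is located in the designated historic district) → Regulatory License not required.
Art. III. employees 81 ≤ 91; is located in a residentially zoned district; boards or breeds animals → Commercial Authorization not required.
Art. IV. is located in a residentially zoned district (not: is located in the designated historic district) → Kennel Authorization exemption does not apply.
Art. V. provides massage or bodywork services → Massage Establishment Certificate required.
Art. VI. is a home-based business → Trade Permit required.
Art. VII. employees 81 < 85 → Municipal Permit not required.
Art. VIII. boards or breeds animals → Kennel Authorization required.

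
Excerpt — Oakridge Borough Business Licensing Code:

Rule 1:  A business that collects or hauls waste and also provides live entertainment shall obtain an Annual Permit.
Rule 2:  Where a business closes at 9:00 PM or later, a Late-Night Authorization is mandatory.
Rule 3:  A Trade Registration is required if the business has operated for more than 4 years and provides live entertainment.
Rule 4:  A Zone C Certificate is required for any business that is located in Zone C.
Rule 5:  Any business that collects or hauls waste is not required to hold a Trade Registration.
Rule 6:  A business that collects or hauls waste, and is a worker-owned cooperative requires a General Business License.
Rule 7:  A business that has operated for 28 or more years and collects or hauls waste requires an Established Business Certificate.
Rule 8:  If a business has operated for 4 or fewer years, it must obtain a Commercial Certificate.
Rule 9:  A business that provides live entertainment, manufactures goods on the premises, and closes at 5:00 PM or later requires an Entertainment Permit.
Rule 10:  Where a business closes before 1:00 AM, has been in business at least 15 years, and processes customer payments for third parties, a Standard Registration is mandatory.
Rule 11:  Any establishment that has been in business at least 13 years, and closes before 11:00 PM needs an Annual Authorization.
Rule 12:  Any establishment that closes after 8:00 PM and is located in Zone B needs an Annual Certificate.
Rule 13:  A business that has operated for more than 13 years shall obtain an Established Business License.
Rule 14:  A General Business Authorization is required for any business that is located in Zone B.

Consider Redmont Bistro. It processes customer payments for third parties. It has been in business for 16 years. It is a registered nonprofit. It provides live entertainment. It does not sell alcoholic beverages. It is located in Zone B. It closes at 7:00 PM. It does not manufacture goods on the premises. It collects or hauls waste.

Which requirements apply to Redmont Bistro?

Rule 1: collects or hauls waste; provides live entertainment → Annual Permit required.
Rule 2: closes 7:00 PM, at/before 9:00 PM → Late-Night Authorization not required.
Rule 3: years in business 16 > 4; provides live entertainment → Trade Registration required.
Rule 4: is located in Zone B (not: is located in Zone C) → Zone C Certificate not required.
Rule 5: collects or hauls waste → exempt from Trade Registration.
Rule 6: collects or hauls waste; is a registered nonprofit (not: is a worker-owned cooperative) → General Business License not required.
Rule 7: years in business 16 < 28; collects or hauls waste → Established Business Certificate not required.
Rule 8: years in business 16 > 4 → Commercial Certificate not required.
Rule 9: provides live entertainment; does not manufacture goods on the premises; closes 7:00 PM, after 5:00 PM → Entertainment Permit not required.
Rule 10: closes 7:00 PM, at/before 1:00 AM; years in business 16 ≥ 15; processes customer payments for third parties → Standard Registration required.
Rule 11: years in business 16 ≥ 13; closes 7:00 PM, at/before 11:00 PM → Annual Authorization required.
Rule 12: closes 7:00 PM, at/before 8:00 PM; is located in Zone B → Annual Certificate not required.
Rule 13: years in business 16 > 13 → Established Business License required.
Rule 14: is located in Zone B → General Business Authorization required.

Annual Authorization, Annual Permit, Established Business License, General Business Authorization, Standard Registration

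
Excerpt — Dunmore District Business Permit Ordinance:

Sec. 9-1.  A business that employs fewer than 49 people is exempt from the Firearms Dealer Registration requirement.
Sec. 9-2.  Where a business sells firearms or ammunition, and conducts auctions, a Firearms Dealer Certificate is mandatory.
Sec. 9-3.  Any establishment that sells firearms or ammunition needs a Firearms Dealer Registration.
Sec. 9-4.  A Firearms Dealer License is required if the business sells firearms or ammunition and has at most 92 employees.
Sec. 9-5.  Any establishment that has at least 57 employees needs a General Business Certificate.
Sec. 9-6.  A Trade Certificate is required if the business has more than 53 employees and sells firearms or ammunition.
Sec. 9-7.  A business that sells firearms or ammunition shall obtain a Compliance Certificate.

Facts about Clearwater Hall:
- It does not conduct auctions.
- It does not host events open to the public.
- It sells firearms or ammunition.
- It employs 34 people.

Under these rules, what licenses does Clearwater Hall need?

Sec. 9-1. employees 34 < 49 → exempt from Firearms Dealer Registration.
Sec. 9-2. sells firearms or ammunition; does not conduct auctions → Firearms Dealer Certificate not required.
Sec. 9-3. sells firearms or ammunition → Firearms Dealer Registration required.
Sec. 9-4. sells firearms or ammunition; employees 34 ≤ 92 → Firearms Dealer License required.
Sec. 9-5. employees 34 < 57 → General Business Certificate not required.
Sec. 9-6. employees 34 ≤ 53; sells firearms or ammunition → Trade Certificate not required.
Sec. 9-7. sells firearms or ammunition → Compliance Certificate required.

Compliance Certificate, Firearms Dealer License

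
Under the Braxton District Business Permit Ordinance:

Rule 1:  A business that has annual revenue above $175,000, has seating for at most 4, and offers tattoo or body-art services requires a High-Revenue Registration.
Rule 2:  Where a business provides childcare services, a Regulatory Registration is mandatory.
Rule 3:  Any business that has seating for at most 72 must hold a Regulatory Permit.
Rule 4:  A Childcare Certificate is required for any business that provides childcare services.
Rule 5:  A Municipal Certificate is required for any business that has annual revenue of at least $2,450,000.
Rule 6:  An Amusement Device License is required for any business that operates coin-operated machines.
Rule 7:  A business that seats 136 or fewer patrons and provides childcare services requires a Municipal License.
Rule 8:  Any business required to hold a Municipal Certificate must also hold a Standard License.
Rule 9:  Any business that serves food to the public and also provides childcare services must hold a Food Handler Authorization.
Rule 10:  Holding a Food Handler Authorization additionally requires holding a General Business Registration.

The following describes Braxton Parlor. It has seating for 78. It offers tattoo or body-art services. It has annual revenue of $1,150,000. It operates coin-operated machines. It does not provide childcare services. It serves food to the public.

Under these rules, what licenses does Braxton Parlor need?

Amusement Device License

Rule 1: revenue $1,150,000 > $175,000; seating 78 > 4; offers tattoo or body-art services → High-Revenue Registration not required.
Rule 2: does not provide childcare services → Regulatory Registration not required.
Rule 3: seating 78 > 72 → Regulatory Permit not required.
Rule 4: does not provide childcare services → Childcare Certificate not required.
Rule 5: revenue $1,150,000 < $2,450,000 → Municipal Certificate not required.
Rule 6: operates coin-operated machines → Amusement Device License required.
Rule 7: seating 78 ≤ 136; does not provide childcare services → Municipal License not required.
Rule 8: Municipal Certificate is not required → no effect.
Rule 9: serves food to the public; does not provide childcare services → Food Handler Authorization not required.
Rule 10: Food Handler Authorization is not required → no effect.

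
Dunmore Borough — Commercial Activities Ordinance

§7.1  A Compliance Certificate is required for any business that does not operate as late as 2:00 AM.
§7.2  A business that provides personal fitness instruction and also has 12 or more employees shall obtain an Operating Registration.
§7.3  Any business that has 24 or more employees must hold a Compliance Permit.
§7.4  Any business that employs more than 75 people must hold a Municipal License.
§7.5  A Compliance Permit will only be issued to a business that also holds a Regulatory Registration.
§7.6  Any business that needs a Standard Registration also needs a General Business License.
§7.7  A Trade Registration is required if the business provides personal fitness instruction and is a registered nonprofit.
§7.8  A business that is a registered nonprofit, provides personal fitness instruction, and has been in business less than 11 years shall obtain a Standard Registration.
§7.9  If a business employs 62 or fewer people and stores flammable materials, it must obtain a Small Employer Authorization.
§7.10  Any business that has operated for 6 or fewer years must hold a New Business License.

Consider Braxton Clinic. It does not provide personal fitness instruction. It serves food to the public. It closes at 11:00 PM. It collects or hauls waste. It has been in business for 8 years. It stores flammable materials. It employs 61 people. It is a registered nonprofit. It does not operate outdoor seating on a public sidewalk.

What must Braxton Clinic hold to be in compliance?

Compliance Certificate, Compliance Permit, Regulatory Registration, Small Employer Authorization

§7.1 closes 11:00 PM, at/before 2:00 AM → Compliance Certificate required.
§7.2 does not provide personal fitness instruction; employees 61 ≥ 12 → Operating Registration not required.
§7.3 employees 61 ≥ 24 → Compliance Permit required.
§7.4 employees 61 ≤ 75 → Municipal License not required.
§7.5 Compliance Permit is required → Regulatory Registration also required.
§7.6 Standard Registration is not required → no effect.
§7.7 does not provide personal fitness instruction; is a registered nonprofit → Trade Registration not required.
§7.8 is a registered nonprofit; does not provide personal fitness instruction; years in business 8 < 11 → Standard Registration not required.
§7.9 employees 61 ≤ 62; stores flammable materials → Small Employer Authorization required.
§7.10 years in business 8 > 6 → New Business License not required.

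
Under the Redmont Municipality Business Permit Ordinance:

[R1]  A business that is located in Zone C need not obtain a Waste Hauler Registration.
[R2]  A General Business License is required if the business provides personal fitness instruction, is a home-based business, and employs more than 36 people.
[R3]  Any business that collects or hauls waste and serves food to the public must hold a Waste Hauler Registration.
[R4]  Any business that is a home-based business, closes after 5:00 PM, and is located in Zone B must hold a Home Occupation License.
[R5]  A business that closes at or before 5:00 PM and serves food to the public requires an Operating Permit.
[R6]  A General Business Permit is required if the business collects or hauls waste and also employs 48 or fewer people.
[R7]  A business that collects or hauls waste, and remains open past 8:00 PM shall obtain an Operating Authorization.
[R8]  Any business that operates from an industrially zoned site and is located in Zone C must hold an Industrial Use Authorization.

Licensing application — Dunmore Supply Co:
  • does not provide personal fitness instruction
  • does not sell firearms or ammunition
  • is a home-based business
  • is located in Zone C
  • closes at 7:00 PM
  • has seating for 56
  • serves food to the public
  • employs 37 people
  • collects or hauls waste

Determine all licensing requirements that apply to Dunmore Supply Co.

General Business Permit

[R1] is located in Zone C → exempt from Waste Hauler Registration.
[R2] does not provide personal fitness instruction; is a home-based business; employees 37 > 36 → General Business License not required.
[R3] collects or hauls waste; serves food to the public → Waste Hauler Registration required.
[R4] is a home-based business; closes 7:00 PM, after 5:00 PM; is located in Zone C (not: is located in Zone B) → Home Occupation License not required.
[R5] closes 7:00 PM, after 5:00 PM; serves food to the public → Operating Permit not required.
[R6] collects or hauls waste; employees 37 ≤ 48 → General Business Permit required.
[R7] collects or hauls waste; closes 7:00 PM, at/before 8:00 PM → Operating Authorization not required.
[R8] is a home-based business (not: operates from an industrially zoned site); is located in Zone C → Industrial Use Authorization not required.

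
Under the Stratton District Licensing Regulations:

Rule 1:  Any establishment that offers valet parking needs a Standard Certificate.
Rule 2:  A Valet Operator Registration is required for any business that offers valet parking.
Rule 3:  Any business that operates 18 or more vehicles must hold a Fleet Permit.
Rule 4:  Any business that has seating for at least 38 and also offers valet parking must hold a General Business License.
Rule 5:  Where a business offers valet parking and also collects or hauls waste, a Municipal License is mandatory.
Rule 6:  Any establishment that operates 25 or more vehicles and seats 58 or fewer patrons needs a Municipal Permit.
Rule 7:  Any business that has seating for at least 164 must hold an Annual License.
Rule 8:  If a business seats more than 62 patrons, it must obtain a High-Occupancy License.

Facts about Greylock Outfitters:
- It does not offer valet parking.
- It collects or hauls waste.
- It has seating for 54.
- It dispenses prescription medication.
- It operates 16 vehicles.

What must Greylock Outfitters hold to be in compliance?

Rule 1: does not offer valet parking → Standard Certificate not required.
Rule 2: does not offer valet parking → Valet Operator Registration not required.
Rule 3: vehicles 16 < 18 → Fleet Permit not required.
Rule 4: seating 54 ≥ 38; does not offer valet parking → General Business License not required.
Rule 5: does not offer valet parking; collects or hauls waste → Municipal License not required.
Rule 6: vehicles 16 < 25; seating 54 ≤ 58 → Municipal Permit not required.
Rule 7: seating 54 < 164 → Annual License not required.
Rule 8: seating 54 ≤ 62 → High-Occupancy License not required.

None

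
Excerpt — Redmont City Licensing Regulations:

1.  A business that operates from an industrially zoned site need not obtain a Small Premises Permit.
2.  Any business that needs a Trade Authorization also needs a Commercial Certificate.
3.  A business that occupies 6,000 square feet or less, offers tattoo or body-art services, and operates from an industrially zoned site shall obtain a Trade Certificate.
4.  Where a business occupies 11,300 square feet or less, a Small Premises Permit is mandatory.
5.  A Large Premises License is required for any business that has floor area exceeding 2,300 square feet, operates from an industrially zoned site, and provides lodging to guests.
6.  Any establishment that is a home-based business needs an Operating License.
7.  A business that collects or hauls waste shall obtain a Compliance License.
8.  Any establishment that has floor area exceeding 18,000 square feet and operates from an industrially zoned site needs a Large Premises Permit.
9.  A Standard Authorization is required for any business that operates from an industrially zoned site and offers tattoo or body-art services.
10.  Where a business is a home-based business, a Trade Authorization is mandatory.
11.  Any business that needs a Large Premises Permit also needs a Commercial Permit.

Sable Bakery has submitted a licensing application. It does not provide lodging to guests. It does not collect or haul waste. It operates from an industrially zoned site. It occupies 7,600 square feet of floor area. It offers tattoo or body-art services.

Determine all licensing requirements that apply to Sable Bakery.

1. operates from an industrially zoned site → exempt from Small Premises Permit.
2. Trade Authorization is not required → no effect.
3. floor area 7,600 square feet > 6,000 square feet; offers tattoo or body-art services; operates from an industrially zoned site → Trade Certificate not required.
4. floor area 7,600 square feet ≤ 11,300 square feet → Small Premises Permit required.
5. floor area 7,600 square feet > 2,300 square feet; operates from an industrially zoned site; does not provide lodging to guests → Large Premises License not required.
6. operates from an industrially zoned site (not: is a home-based business) → Operating License not required.
7. does not collect or haul waste → Compliance License not required.
8. floor area 7,600 square feet ≤ 18,000 square feet; operates from an industrially zoned site → Large Premises Permit not required.
9. operates from an industrially zoned site; offers tattoo or body-art services → Standard Authorization required.
10. operates from an industrially zoned site (not: is a home-based business) → Trade Authorization not required.
11. Large Premises Permit is not required → no effect.

Standard Authorization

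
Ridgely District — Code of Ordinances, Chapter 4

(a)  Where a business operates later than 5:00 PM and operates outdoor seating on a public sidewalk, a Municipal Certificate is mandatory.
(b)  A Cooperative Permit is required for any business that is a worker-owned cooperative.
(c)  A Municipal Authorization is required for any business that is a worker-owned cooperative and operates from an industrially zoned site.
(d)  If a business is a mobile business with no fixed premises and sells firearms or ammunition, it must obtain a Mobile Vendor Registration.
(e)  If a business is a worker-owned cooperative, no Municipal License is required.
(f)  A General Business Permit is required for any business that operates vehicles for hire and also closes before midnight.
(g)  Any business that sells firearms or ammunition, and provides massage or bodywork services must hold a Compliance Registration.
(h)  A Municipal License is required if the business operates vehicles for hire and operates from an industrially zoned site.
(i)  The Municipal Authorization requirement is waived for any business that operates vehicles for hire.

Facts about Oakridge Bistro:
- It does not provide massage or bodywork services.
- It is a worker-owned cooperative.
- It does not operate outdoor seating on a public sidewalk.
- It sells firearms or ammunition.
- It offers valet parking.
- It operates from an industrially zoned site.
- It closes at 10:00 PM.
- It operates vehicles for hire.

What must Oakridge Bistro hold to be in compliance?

(a) closes 10:00 PM, after 5:00 PM; does not operate outdoor seating on a public sidewalk → Municipal Certificate not required.
(b) is a worker-owned cooperative → Cooperative Permit required.
(c) is a worker-owned cooperative; operates from an industrially zoned site → Municipal Authorization required.
(d) operates from an industrially zoned site (not: is a mobile business with no fixed premises); sells firearms or ammunition → Mobile Vendor Registration not required.
(e) is a worker-owned cooperative → exempt from Municipal License.
(f) operates vehicles for hire; closes 10:00 PM, at/before midnight → General Business Permit required.
(g) sells firearms or ammunition; does not provide massage or bodywork services → Compliance Registration not required.
(h) operates vehicles for hire; operates from an industrially zoned site → Municipal License required.
(i) operates vehicles for hire → exempt from Municipal Authorization.

Cooperative Permit, General Business Permit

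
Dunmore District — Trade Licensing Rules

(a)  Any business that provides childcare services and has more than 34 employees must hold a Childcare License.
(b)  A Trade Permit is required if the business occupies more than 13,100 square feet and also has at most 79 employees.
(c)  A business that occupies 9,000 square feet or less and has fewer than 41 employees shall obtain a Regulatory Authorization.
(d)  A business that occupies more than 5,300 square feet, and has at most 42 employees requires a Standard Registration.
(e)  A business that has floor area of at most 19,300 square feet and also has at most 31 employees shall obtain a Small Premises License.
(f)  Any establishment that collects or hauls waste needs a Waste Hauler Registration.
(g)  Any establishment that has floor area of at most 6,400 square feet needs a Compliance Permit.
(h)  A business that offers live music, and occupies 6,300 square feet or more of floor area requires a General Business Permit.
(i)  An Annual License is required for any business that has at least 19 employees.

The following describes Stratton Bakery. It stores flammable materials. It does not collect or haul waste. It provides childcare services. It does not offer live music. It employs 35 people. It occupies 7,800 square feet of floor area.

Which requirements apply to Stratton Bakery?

(a) provides childcare services; employees 35 > 34 → Childcare License required.
(b) floor area 7,800 square feet ≤ 13,100 square feet; employees 35 ≤ 79 → Trade Permit not required.
(c) floor area 7,800 square feet ≤ 9,000 square feet; employees 35 < 41 → Regulatory Authorization required.
(d) floor area 7,800 square feet > 5,300 square feet; employees 35 ≤ 42 → Standard Registration required.
(e) floor area 7,800 square feet ≤ 19,300 square feet; employees 35 > 31 → Small Premises License not required.
(f) does not collect or haul waste → Waste Hauler Registration not required.
(g) floor area 7,800 square feet > 6,400 square feet → Compliance Permit not required.
(h) does not offer live music; floor area 7,800 square feet ≥ 6,300 square feet → General Business Permit not required.
(i) employees 35 ≥ 19 → Annual License required.

Annual License, Childcare License, Regulatory Authorization, Standard Registration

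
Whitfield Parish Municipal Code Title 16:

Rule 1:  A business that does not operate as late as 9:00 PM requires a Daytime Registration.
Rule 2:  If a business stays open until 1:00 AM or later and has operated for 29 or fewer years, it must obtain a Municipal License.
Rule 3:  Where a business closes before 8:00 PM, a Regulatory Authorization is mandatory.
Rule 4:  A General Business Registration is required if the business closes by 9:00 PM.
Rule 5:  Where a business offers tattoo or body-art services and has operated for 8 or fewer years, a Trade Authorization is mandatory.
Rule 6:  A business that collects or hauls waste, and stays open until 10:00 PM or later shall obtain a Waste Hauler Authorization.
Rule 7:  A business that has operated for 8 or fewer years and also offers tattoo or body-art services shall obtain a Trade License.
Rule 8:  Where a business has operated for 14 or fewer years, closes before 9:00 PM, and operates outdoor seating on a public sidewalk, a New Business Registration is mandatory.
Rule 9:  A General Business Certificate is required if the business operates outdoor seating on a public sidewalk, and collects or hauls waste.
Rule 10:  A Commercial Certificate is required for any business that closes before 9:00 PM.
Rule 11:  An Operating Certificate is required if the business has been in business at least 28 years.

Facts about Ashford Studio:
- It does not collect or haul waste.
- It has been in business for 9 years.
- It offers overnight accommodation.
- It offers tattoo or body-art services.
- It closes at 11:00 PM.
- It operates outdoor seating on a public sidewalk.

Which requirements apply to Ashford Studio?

None

Rule 1: closes 11:00 PM, after 9:00 PM → Daytime Registration not required.
Rule 2: closes 11:00 PM, at/before 1:00 AM; years in business 9 ≤ 29 → Municipal License not required.
Rule 3: closes 11:00 PM, after 8:00 PM → Regulatory Authorization not required.
Rule 4: closes 11:00 PM, after 9:00 PM → General Business Registration not required.
Rule 5: offers tattoo or body-art services; years in business 9 > 8 → Trade Authorization not required.
Rule 6: does not collect or haul waste; closes 11:00 PM, after 10:00 PM → Waste Hauler Authorization not required.
Rule 7: years in business 9 > 8; offers tattoo or body-art services → Trade License not required.
Rule 8: years in business 9 ≤ 14; closes 11:00 PM, after 9:00 PM; operates outdoor seating on a public sidewalk → New Business Registration not required.
Rule 9: operates outdoor seating on a public sidewalk; does not collect or haul waste → General Business Certificate not required.
Rule 10: closes 11:00 PM, after 9:00 PM → Commercial Certificate not required.
Rule 11: years in business 9 < 28 → Operating Certificate not required.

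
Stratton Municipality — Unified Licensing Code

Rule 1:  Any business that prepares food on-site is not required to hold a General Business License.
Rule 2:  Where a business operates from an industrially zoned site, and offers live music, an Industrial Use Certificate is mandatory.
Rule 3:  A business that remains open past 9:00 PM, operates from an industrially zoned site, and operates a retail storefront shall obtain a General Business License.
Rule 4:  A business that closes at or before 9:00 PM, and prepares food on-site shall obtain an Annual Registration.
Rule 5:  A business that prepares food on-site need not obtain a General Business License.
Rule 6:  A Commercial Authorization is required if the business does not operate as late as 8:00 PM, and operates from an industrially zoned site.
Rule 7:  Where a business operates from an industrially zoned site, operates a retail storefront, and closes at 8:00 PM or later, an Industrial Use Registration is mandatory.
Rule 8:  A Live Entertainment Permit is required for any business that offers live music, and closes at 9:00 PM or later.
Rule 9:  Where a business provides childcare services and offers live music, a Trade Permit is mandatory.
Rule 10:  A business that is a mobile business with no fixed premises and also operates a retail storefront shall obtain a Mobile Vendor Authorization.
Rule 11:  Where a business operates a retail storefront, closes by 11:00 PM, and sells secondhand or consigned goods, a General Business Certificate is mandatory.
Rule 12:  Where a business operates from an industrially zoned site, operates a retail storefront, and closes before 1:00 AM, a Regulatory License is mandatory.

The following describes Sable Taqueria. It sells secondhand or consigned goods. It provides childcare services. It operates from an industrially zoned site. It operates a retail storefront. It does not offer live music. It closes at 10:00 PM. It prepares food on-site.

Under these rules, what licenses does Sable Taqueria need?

Rule 1: prepares food on-site → exempt from General Business License.
Rule 2: operates from an industrially zoned site; does not offer live music → Industrial Use Certificate not required.
Rule 3: closes 10:00 PM, after 9:00 PM; operates from an industrially zoned site; operates a retail storefront → General Business License required.
Rule 4: closes 10:00 PM, after 9:00 PM; prepares food on-site → Annual Registration not required.
Rule 5: prepares food on-site → exempt from General Business License.
Rule 6: closes 10:00 PM, after 8:00 PM; operates from an industrially zoned site → Commercial Authorization not required.
Rule 7: operates from an industrially zoned site; operates a retail storefront; closes 10:00 PM, after 8:00 PM → Industrial Use Registration required.
Rule 8: does not offer live music; closes 10:00 PM, after 9:00 PM → Live Entertainment Permit not required.
Rule 9: provides childcare services; does not offer live music → Trade Permit not required.
Rule 10: operates from an industrially zoned site (not: is a mobile business with no fixed premises); operates a retail storefront → Mobile Vendor Authorization not required.
Rule 11: operates a retail storefront; closes 10:00 PM, at/before 11:00 PM; sells secondhand or consigned goods → General Business Certificate required.
Rule 12: operates from an industrially zoned site; operates a retail storefront; closes 10:00 PM, at/before 1:00 AM → Regulatory License required.

General Business Certificate, Industrial Use Registration, Regulatory License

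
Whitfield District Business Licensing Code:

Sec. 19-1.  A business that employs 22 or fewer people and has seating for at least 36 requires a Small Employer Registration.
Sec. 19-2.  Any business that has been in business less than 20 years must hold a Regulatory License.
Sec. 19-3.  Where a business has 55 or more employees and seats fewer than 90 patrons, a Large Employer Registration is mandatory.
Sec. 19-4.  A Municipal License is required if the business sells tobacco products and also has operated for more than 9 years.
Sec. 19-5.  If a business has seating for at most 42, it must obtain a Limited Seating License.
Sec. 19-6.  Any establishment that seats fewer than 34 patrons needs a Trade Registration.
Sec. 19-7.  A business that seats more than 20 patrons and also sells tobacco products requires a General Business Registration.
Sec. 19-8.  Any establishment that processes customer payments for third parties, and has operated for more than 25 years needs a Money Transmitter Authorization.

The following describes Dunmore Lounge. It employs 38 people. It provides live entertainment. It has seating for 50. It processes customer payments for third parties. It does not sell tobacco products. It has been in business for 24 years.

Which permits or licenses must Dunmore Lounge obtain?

Sec. 19-1. employees 38 > 22; seating 50 ≥ 36 → Small Employer Registration not required.
Sec. 19-2. years in business 24 ≥ 20 → Regulatory License not required.
Sec. 19-3. employees 38 < 55; seating 50 < 90 → Large Employer Registration not required.
Sec. 19-4. does not sell tobacco products; years in business 24 > 9 → Municipal License not required.
Sec. 19-5. seating 50 > 42 → Limited Seating License not required.
Sec. 19-6. seating 50 ≥ 34 → Trade Registration not required.
Sec. 19-7. seating 50 > 20; does not sell tobacco products → General Business Registration not required.
Sec. 19-8. processes customer payments for third parties; years in business 24 ≤ 25 → Money Transmitter Authorization not required.

None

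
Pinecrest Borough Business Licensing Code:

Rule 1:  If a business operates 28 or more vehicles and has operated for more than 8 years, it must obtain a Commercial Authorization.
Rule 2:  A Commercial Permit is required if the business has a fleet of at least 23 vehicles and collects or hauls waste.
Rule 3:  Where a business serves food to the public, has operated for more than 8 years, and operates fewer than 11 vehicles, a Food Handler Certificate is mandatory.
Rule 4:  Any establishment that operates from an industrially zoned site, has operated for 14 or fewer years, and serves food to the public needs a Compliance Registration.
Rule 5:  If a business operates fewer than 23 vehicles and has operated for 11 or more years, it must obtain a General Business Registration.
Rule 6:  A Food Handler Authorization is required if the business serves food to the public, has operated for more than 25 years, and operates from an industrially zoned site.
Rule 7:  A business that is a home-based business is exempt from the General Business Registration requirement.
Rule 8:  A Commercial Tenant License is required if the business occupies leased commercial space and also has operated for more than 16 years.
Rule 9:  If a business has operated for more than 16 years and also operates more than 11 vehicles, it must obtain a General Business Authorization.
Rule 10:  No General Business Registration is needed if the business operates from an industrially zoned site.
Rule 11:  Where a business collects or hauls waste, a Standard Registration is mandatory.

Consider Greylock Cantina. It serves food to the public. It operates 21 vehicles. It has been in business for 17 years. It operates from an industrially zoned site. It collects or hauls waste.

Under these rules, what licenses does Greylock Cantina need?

General Business Authorization, Standard Registration

Rule 1: vehicles 21 < 28; years in business 17 > 8 → Commercial Authorization not required.
Rule 2: vehicles 21 < 23; collects or hauls waste → Commercial Permit not required.
Rule 3: serves food to the public; years in business 17 > 8; vehicles 21 ≥ 11 → Food Handler Certificate not required.
Rule 4: operates from an industrially zoned site; years in business 17 > 14; serves food to the public → Compliance Registration not required.
Rule 5: vehicles 21 < 23; years in business 17 ≥ 11 → General Business Registration required.
Rule 6: serves food to the public; years in business 17 ≤ 25; operates from an industrially zoned site → Food Handler Authorization not required.
Rule 7: operates from an industrially zoned site (not: is a home-based business) → General Business Registration exemption does not apply.
Rule 8: operates from an industrially zoned site (not: occupies leased commercial space); years in business 17 > 16 → Commercial Tenant License not required.
Rule 9: years in business 17 > 16; vehicles 21 > 11 → General Business Authorization required.
Rule 10: operates from an industrially zoned site → exempt from General Business Registration.
Rule 11: collects or hauls waste → Standard Registration required.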